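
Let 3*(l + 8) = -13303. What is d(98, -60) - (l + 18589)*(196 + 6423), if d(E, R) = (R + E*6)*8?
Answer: -280897688/3 ≈ -9.3633e+7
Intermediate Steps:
l = -13327/3 (l = -8 + (1/3)*(-13303) = -8 - 13303/3 = -13327/3 ≈ -4442.3)
d(E, R) = 8*R + 48*E (d(E, R) = (R + 6*E)*8 = 8*R + 48*E)
d(98, -60) - (l + 18589)*(196 + 6423) = (8*(-60) + 48*98) - (-13327/3 + 18589)*(196 + 6423) = (-480 + 4704) - 42440*6619/3 = 4224 - 1*280910360/3 = 4224 - 280910360/3 = -280897688/3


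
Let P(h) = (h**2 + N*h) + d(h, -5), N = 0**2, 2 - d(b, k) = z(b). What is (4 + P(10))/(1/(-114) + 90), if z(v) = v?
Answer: 10944/10259 ≈ 1.0668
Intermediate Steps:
d(b, k) = 2 - b
N = 0
P(h) = 2 + h**2 - h (P(h) = (h**2 + 0*h) + (2 - h) = (h**2 + 0) + (2 - h) = h**2 + (2 - h) = 2 + h**2 - h)
(4 + P(10))/(1/(-114) + 90) = (4 + (2 + 10**2 - 1*10))/(1/(-114) + 90) = (4 + (2 + 100 - 10))/(-1/114 + 90) = (4 + 92)/(10259/114) = (114/10259)*96 = 10944/10259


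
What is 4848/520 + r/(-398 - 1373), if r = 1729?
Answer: 137263/16445 ≈ 8.3468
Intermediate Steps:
4848/520 + r/(-398 - 1373) = 4848/520 + 1729/(-398 - 1373) = 4848*(1/520) + 1729/(-1771) = 606/65 + 1729*(-1/1771) = 606/65 - 247/253 = 137263/16445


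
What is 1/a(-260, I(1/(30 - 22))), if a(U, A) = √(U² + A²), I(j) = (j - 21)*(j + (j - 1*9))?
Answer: 32*√4135457/20677285 ≈ 0.0031472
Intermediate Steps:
I(j) = (-21 + j)*(-9 + 2*j) (I(j) = (-21 + j)*(j + (j - 9)) = (-21 + j)*(j + (-9 + j)) = (-21 + j)*(-9 + 2*j))
a(U, A) = √(A² + U²)
1/a(-260, I(1/(30 - 22))) = 1/(√((189 - 51/(30 - 22) + 2*(1/(30 - 22))²)² + (-260)²)) = 1/(√((189 - 51/8 + 2*(1/8)²)² + 67600)) = 1/(√((189 - 51*⅛ + 2*(⅛)²)² + 67600)) = 1/(√((189 - 51/8 + 2*(1/64))² + 67600)) = 1/(√((189 - 51/8 + 1/32)² + 67600)) = 1/(√((5845/32)² + 67600)) = 1/(√(34164025/1024 + 67600)) = 1/(√(103386425/1024)) = 1/(5*√4135457/32) = 32*√4135457/20677285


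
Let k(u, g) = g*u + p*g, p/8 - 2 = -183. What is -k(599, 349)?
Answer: 296301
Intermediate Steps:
p = -1448 (p = 16 + 8*(-183) = 16 - 1464 = -1448)
k(u, g) = -1448*g + g*u (k(u, g) = g*u - 1448*g = -1448*g + g*u)
-k(599, 349) = -349*(-1448 + 599) = -349*(-849) = -1*(-296301) = 296301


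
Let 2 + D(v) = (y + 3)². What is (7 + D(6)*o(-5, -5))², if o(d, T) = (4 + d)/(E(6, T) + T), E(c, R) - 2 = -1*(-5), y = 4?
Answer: 1089/4 ≈ 272.25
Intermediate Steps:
D(v) = 47 (D(v) = -2 + (4 + 3)² = -2 + 7² = -2 + 49 = 47)
E(c, R) = 7 (E(c, R) = 2 - 1*(-5) = 2 + 5 = 7)
o(d, T) = (4 + d)/(7 + T)
(7 + D(6)*o(-5, -5))² = (7 + 47*((4 - 5)/(7 - 5)))² = (7 + 47*(-1/2))² = (7 + 47*((½)*(-1)))² = (7 + 47*(-½))² = (7 - 47/2)² = (-33/2)² = 1089/4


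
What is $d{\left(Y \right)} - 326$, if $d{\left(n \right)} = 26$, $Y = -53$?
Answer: $-300$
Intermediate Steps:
$d{\left(Y \right)} - 326 = 26 - 326 = -300$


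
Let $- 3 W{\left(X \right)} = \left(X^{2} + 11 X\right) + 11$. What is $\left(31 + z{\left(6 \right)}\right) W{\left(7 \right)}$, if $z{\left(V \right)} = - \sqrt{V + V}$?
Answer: $- \frac{4247}{3} + \frac{274 \sqrt{3}}{3} \approx -1257.5$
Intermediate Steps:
$W{\left(X \right)} = - \frac{11}{3} - \frac{11 X}{3} - \frac{X^{2}}{3}$ ($W{\left(X \right)} = - \frac{\left(X^{2} + 11 X\right) + 11}{3} = - \frac{11 + X^{2} + 11 X}{3} = - \frac{11}{3} - \frac{11 X}{3} - \frac{X^{2}}{3}$)
$z{\left(V \right)} = - \sqrt{2} \sqrt{V}$ ($z{\left(V \right)} = - \sqrt{2 V} = - \sqrt{2} \sqrt{V}$)
$\left(31 + z{\left(6 \right)}\right) W{\left(7 \right)} = \left(31 - \sqrt{2} \sqrt{6}\right) \left(- \frac{11}{3} - \frac{77}{3} - \frac{7^{2}}{3}\right) = \left(31 - 2 \sqrt{3}\right) \left(- \frac{11}{3} - \frac{77}{3} - \frac{49}{3}\right) = \left(31 - 2 \sqrt{3}\right) \left(- \frac{137}{3}\right) = - \frac{4247}{3} + \frac{274 \sqrt{3}}{3}$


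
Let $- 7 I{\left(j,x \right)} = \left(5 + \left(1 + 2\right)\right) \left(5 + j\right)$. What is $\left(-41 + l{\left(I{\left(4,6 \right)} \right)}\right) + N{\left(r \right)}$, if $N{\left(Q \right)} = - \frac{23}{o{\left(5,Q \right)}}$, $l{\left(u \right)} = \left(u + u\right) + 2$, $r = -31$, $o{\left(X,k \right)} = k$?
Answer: $- \frac{12766}{217} \approx -58.829$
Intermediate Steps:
$I{\left(j,x \right)} = - \frac{40}{7} - \frac{8 j}{7}$ ($I{\left(j,x \right)} = - \frac{\left(5 + \left(1 + 2\right)\right) \left(5 + j\right)}{7} = - \frac{\left(5 + 3\right) \left(5 + j\right)}{7} = - \frac{8 \left(5 + j\right)}{7} = - \frac{40 + 8 j}{7} = - \frac{40}{7} - \frac{8 j}{7}$)
$l{\left(u \right)} = 2 + 2 u$ ($l{\left(u \right)} = 2 u + 2 = 2 + 2 u$)
$N{\left(Q \right)} = - \frac{23}{Q}$
$\left(-41 + l{\left(I{\left(4,6 \right)} \right)}\right) + N{\left(r \right)} = \left(-41 + \left(2 + 2 \left(- \frac{40}{7} - \frac{32}{7}\right)\right)\right) - \frac{23}{-31} = \left(-41 + \left(2 + 2 \left(- \frac{40}{7} - \frac{32}{7}\right)\right)\right) - - \frac{23}{31} = \left(-41 + \left(2 + 2 \left(- \frac{72}{7}\right)\right)\right) + \frac{23}{31} = \left(-41 + \left(2 - \frac{144}{7}\right)\right) + \frac{23}{31} = \left(-41 - \frac{130}{7}\right) + \frac{23}{31} = - \frac{417}{7} + \frac{23}{31} = - \frac{12766}{217}$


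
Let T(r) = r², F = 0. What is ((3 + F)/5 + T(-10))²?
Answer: 253009/25 ≈ 10120.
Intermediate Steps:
((3 + F)/5 + T(-10))² = ((3 + 0)/5 + (-10)²)² = (3*(⅕) + 100)² = (⅗ + 100)² = (503/5)² = 253009/25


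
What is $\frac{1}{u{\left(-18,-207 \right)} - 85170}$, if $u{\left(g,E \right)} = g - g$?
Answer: $- \frac{1}{85170} \approx -1.1741 \cdot 10^{-5}$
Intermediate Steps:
$u{\left(g,E \right)} = 0$
$\frac{1}{u{\left(-18,-207 \right)} - 85170} = \frac{1}{0 - 85170} = \frac{1}{-85170} = - \frac{1}{85170}$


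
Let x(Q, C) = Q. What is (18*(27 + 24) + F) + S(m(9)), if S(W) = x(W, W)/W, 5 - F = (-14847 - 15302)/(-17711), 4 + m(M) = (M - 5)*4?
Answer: 16334815/17711 ≈ 922.30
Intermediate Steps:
m(M) = -24 + 4*M (m(M) = -4 + (M - 5)*4 = -4 + (-5 + M)*4 = -4 + (-20 + 4*M) = -24 + 4*M)
F = 58406/17711 (F = 5 - (-14847 - 15302)/(-17711) = 5 - (-30149)*(-1)/17711 = 5 - 1*30149/17711 = 5 - 30149/17711 = 58406/17711 ≈ 3.2977)
S(W) = 1 (S(W) = W/W = 1)
(18*(27 + 24) + F) + S(m(9)) = (18*(27 + 24) + 58406/17711) + 1 = (18*51 + 58406/17711) + 1 = (918 + 58406/17711) + 1 = 16317104/17711 + 1 = 16334815/17711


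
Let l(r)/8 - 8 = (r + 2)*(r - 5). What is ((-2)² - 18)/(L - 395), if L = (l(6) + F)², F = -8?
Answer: -14/14005 ≈ -0.00099964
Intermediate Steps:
l(r) = 64 + 8*(-5 + r)*(2 + r) (l(r) = 64 + 8*((r + 2)*(r - 5)) = 64 + 8*((2 + r)*(-5 + r)) = 64 + 8*((-5 + r)*(2 + r)) = 64 + 8*(-5 + r)*(2 + r))
L = 14400 (L = ((-16 - 24*6 + 8*6²) - 8)² = ((-16 - 144 + 8*36) - 8)² = ((-16 - 144 + 288) - 8)² = (128 - 8)² = 120² = 14400)
((-2)² - 18)/(L - 395) = ((-2)² - 18)/(14400 - 395) = (4 - 18)/14005 = -14*1/14005 = -14/14005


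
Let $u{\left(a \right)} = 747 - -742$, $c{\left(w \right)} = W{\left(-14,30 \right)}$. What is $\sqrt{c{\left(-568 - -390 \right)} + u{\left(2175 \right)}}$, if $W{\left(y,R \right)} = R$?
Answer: $7 \sqrt{31} \approx 38.974$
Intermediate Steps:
$c{\left(w \right)} = 30$
$u{\left(a \right)} = 1489$ ($u{\left(a \right)} = 747 + 742 = 1489$)
$\sqrt{c{\left(-568 - -390 \right)} + u{\left(2175 \right)}} = \sqrt{30 + 1489} = \sqrt{1519} = 7 \sqrt{31}$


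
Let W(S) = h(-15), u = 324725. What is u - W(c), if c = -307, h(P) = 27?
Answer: 324698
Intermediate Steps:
W(S) = 27
u - W(c) = 324725 - 1*27 = 324725 - 27 = 324698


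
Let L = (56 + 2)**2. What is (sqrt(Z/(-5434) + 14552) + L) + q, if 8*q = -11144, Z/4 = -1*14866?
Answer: 1971 + 2*sqrt(26876235243)/2717 ≈ 2091.7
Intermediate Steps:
Z = -59464 (Z = 4*(-1*14866) = 4*(-14866) = -59464)
L = 3364 (L = 58**2 = 3364)
q = -1393 (q = (1/8)*(-11144) = -1393)
(sqrt(Z/(-5434) + 14552) + L) + q = (sqrt(-59464/(-5434) + 14552) + 3364) - 1393 = (sqrt(-59464*(-1/5434) + 14552) + 3364) - 1393 = (sqrt(29732/2717 + 14552) + 3364) - 1393 = (sqrt(39567516/2717) + 3364) - 1393 = (2*sqrt(26876235243)/2717 + 3364) - 1393 = (3364 + 2*sqrt(26876235243)/2717) - 1393 = 1971 + 2*sqrt(26876235243)/2717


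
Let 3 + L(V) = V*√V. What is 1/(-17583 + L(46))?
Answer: -8793/154585030 - 23*√46/154585030 ≈ -5.7890e-5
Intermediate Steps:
L(V) = -3 + V^(3/2) (L(V) = -3 + V*√V = -3 + V^(3/2))
1/(-17583 + L(46)) = 1/(-17583 + (-3 + 46^(3/2))) = 1/(-17583 + (-3 + 46*√46)) = 1/(-17586 + 46*√46)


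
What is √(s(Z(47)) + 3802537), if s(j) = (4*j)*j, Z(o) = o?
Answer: √3811373 ≈ 1952.3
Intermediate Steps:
s(j) = 4*j²
√(s(Z(47)) + 3802537) = √(4*47² + 3802537) = √(4*2209 + 3802537) = √(8836 + 3802537) = √3811373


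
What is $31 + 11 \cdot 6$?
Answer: $97$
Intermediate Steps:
$31 + 11 \cdot 6 = 31 + 66 = 97$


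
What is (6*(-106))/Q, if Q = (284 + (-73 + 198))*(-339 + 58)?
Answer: 636/114929 ≈ 0.0055339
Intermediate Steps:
Q = -114929 (Q = (284 + 125)*(-281) = 409*(-281) = -114929)
(6*(-106))/Q = (6*(-106))/(-114929) = -636*(-1/114929) = 636/114929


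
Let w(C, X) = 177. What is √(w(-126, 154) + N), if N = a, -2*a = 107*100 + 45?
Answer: I*√20782/2 ≈ 72.08*I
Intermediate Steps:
a = -10745/2 (a = -(107*100 + 45)/2 = -(10700 + 45)/2 = -½*10745 = -10745/2 ≈ -5372.5)
N = -10745/2 ≈ -5372.5
√(w(-126, 154) + N) = √(177 - 10745/2) = √(-10391/2) = I*√20782/2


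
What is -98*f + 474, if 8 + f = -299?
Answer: 30560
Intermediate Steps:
f = -307 (f = -8 - 299 = -307)
-98*f + 474 = -98*(-307) + 474 = 30086 + 474 = 30560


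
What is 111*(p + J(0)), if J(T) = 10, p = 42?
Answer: 5772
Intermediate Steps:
111*(p + J(0)) = 111*(42 + 10) = 111*52 = 5772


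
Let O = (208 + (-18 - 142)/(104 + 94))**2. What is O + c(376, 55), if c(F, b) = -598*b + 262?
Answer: 100955116/9801 ≈ 10300.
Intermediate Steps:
c(F, b) = 262 - 598*b
O = 420742144/9801 (O = (208 - 160/198)**2 = (208 - 160*1/198)**2 = (208 - 80/99)**2 = (20512/99)**2 = 420742144/9801 ≈ 42929.)
O + c(376, 55) = 420742144/9801 + (262 - 598*55) = 420742144/9801 + (262 - 32890) = 420742144/9801 - 32628 = 100955116/9801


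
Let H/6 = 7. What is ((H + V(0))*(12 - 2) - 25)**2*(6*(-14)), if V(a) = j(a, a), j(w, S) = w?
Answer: -13106100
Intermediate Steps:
H = 42 (H = 6*7 = 42)
V(a) = a
((H + V(0))*(12 - 2) - 25)**2*(6*(-14)) = ((42 + 0)*(12 - 2) - 25)**2*(6*(-14)) = (42*10 - 25)**2*(-84) = (420 - 25)**2*(-84) = 395**2*(-84) = 156025*(-84) = -13106100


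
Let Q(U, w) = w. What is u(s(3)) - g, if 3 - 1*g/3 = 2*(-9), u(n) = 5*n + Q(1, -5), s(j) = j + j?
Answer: -38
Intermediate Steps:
s(j) = 2*j
u(n) = -5 + 5*n (u(n) = 5*n - 5 = -5 + 5*n)
g = 63 (g = 9 - 6*(-9) = 9 - 3*(-18) = 9 + 54 = 63)
u(s(3)) - g = (-5 + 5*(2*3)) - 1*63 = (-5 + 5*6) - 63 = (-5 + 30) - 63 = 25 - 63 = -38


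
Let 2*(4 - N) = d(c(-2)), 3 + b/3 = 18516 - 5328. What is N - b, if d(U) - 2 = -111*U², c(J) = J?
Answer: -39330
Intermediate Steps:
d(U) = 2 - 111*U²
b = 39555 (b = -9 + 3*(18516 - 5328) = -9 + 3*13188 = -9 + 39564 = 39555)
N = 225 (N = 4 - (2 - 111*(-2)²)/2 = 4 - (2 - 111*4)/2 = 4 - (2 - 444)/2 = 4 - ½*(-442) = 4 + 221 = 225)
N - b = 225 - 1*39555 = 225 - 39555 = -39330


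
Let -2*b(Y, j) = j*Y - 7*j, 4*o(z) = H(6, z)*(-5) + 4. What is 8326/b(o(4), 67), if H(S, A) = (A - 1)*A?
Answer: 16652/1407 ≈ 11.835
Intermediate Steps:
H(S, A) = A*(-1 + A) (H(S, A) = (-1 + A)*A = A*(-1 + A))
o(z) = 1 - 5*z*(-1 + z)/4 (o(z) = ((z*(-1 + z))*(-5) + 4)/4 = (-5*z*(-1 + z) + 4)/4 = (4 - 5*z*(-1 + z))/4 = 1 - 5*z*(-1 + z)/4)
b(Y, j) = 7*j/2 - Y*j/2 (b(Y, j) = -(j*Y - 7*j)/2 = -(Y*j - 7*j)/2 = -(-7*j + Y*j)/2 = 7*j/2 - Y*j/2)
8326/b(o(4), 67) = 8326/(((1/2)*67*(7 - (1 - 5/4*4*(-1 + 4))))) = 8326/(((1/2)*67*(7 - (1 - 5/4*4*3)))) = 8326/(((1/2)*67*(7 - (1 - 15)))) = 8326/(((1/2)*67*(7 - 1*(-14)))) = 8326/(((1/2)*67*(7 + 14))) = 8326/(((1/2)*67*21)) = 8326/(1407/2) = 8326*(2/1407) = 16652/1407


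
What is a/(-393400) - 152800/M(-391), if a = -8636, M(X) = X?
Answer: 15028724169/38454850 ≈ 390.81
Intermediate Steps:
a/(-393400) - 152800/M(-391) = -8636/(-393400) - 152800/(-391) = -8636*(-1/393400) - 152800*(-1/391) = 2159/98350 + 152800/391 = 15028724169/38454850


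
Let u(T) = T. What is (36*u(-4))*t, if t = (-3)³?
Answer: 3888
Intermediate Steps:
t = -27
(36*u(-4))*t = (36*(-4))*(-27) = -144*(-27) = 3888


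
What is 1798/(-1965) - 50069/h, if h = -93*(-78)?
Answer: -37142759/4751370 ≈ -7.8173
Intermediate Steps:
h = 7254
1798/(-1965) - 50069/h = 1798/(-1965) - 50069/7254 = 1798*(-1/1965) - 50069*1/7254 = -1798/1965 - 50069/7254 = -37142759/4751370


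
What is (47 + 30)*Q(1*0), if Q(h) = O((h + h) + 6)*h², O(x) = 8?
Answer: 0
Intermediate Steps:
Q(h) = 8*h²
(47 + 30)*Q(1*0) = (47 + 30)*(8*(1*0)²) = 77*(8*0²) = 77*(8*0) = 77*0 = 0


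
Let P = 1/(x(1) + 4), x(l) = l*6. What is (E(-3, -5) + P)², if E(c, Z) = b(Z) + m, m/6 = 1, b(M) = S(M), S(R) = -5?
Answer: 121/100 ≈ 1.2100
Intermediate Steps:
b(M) = -5
m = 6 (m = 6*1 = 6)
x(l) = 6*l
E(c, Z) = 1 (E(c, Z) = -5 + 6 = 1)
P = ⅒ (P = 1/(6*1 + 4) = 1/(6 + 4) = 1/10 = ⅒ ≈ 0.10000)
(E(-3, -5) + P)² = (1 + ⅒)² = (11/10)² = 121/100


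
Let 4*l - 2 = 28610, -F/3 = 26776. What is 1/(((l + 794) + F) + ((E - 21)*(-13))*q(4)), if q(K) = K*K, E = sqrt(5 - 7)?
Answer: I/(-68013*I + 208*sqrt(2)) ≈ -1.4703e-5 + 6.359e-8*I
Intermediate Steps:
F = -80328 (F = -3*26776 = -80328)
E = I*sqrt(2) (E = sqrt(-2) = I*sqrt(2) ≈ 1.4142*I)
q(K) = K**2
l = 7153 (l = 1/2 + (1/4)*28610 = 1/2 + 14305/2 = 7153)
1/(((l + 794) + F) + ((E - 21)*(-13))*q(4)) = 1/(((7153 + 794) - 80328) + ((I*sqrt(2) - 21)*(-13))*4**2) = 1/((7947 - 80328) + ((-21 + I*sqrt(2))*(-13))*16) = 1/(-72381 + (273 - 13*I*sqrt(2))*16) = 1/(-72381 + (4368 - 208*I*sqrt(2))) = 1/(-68013 - 208*I*sqrt(2))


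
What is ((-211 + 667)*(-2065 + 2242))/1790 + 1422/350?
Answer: 1539729/31325 ≈ 49.153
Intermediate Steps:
((-211 + 667)*(-2065 + 2242))/1790 + 1422/350 = (456*177)*(1/1790) + 1422*(1/350) = 80712*(1/1790) + 711/175 = 40356/895 + 711/175 = 1539729/31325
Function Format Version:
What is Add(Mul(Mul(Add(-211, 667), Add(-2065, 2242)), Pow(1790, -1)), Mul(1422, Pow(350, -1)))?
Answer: Rational(1539729, 31325) ≈ 49.153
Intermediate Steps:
Add(Mul(Mul(Add(-211, 667), Add(-2065, 2242)), Pow(1790, -1)), Mul(1422, Pow(350, -1))) = Add(Mul(Mul(456, 177), Rational(1, 1790)), Mul(1422, Rational(1, 350))) = Add(Mul(80712, Rational(1, 1790)), Rational(711, 175)) = Add(Rational(40356, 895), Rational(711, 175)) = Rational(1539729, 31325)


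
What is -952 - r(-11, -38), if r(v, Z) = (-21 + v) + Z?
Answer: -882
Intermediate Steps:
r(v, Z) = -21 + Z + v
-952 - r(-11, -38) = -952 - (-21 - 38 - 11) = -952 - 1*(-70) = -952 + 70 = -882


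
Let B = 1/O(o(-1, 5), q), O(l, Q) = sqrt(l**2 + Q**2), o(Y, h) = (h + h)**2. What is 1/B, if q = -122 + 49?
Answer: sqrt(15329) ≈ 123.81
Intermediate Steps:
q = -73
o(Y, h) = 4*h**2 (o(Y, h) = (2*h)**2 = 4*h**2)
O(l, Q) = sqrt(Q**2 + l**2)
B = sqrt(15329)/15329 (B = 1/(sqrt((-73)**2 + (4*5**2)**2)) = 1/(sqrt(5329 + (4*25)**2)) = 1/(sqrt(5329 + 100**2)) = 1/(sqrt(5329 + 10000)) = 1/(sqrt(15329)) = sqrt(15329)/15329 ≈ 0.0080769)
1/B = 1/(sqrt(15329)/15329) = sqrt(15329)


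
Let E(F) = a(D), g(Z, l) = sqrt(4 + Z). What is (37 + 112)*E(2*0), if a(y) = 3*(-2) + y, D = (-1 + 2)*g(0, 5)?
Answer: -596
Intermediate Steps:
D = 2 (D = (-1 + 2)*sqrt(4 + 0) = 1*sqrt(4) = 1*2 = 2)
a(y) = -6 + y
E(F) = -4 (E(F) = -6 + 2 = -4)
(37 + 112)*E(2*0) = (37 + 112)*(-4) = 149*(-4) = -596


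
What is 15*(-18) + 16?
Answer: -254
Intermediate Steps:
15*(-18) + 16 = -270 + 16 = -254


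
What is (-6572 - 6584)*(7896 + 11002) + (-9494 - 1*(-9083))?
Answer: -248622499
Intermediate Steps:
(-6572 - 6584)*(7896 + 11002) + (-9494 - 1*(-9083)) = -13156*18898 + (-9494 + 9083) = -248622088 - 411 = -248622499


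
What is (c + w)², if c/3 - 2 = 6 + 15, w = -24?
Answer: 2025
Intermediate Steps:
c = 69 (c = 6 + 3*(6 + 15) = 6 + 3*21 = 6 + 63 = 69)
(c + w)² = (69 - 24)² = 45² = 2025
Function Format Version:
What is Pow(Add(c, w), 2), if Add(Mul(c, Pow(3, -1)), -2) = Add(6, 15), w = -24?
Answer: 2025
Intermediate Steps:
c = 69 (c = Add(6, Mul(3, Add(6, 15))) = Add(6, Mul(3, 21)) = Add(6, 63) = 69)
Pow(Add(c, w), 2) = Pow(Add(69, -24), 2) = Pow(45, 2) = 2025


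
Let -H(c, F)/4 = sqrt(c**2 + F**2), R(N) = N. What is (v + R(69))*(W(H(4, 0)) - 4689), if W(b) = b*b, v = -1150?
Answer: 4792073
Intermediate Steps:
H(c, F) = -4*sqrt(F**2 + c**2) (H(c, F) = -4*sqrt(c**2 + F**2) = -4*sqrt(F**2 + c**2))
W(b) = b**2
(v + R(69))*(W(H(4, 0)) - 4689) = (-1150 + 69)*((-4*sqrt(0**2 + 4**2))**2 - 4689) = -1081*((-4*sqrt(0 + 16))**2 - 4689) = -1081*((-4*sqrt(16))**2 - 4689) = -1081*((-4*4)**2 - 4689) = -1081*((-16)**2 - 4689) = -1081*(256 - 4689) = -1081*(-4433) = 4792073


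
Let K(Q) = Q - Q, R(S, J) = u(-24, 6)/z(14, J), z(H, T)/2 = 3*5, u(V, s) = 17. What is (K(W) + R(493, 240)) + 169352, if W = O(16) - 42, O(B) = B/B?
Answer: 5080577/30 ≈ 1.6935e+5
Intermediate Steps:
z(H, T) = 30 (z(H, T) = 2*(3*5) = 2*15 = 30)
O(B) = 1
W = -41 (W = 1 - 42 = -41)
R(S, J) = 17/30
K(Q) = 0
(K(W) + R(493, 240)) + 169352 = (0 + 17/30) + 169352 = 17/30 + 169352 = 5080577/30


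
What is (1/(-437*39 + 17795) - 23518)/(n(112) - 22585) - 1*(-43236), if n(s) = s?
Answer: 730692941791/16899696 ≈ 43237.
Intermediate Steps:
(1/(-437*39 + 17795) - 23518)/(n(112) - 22585) - 1*(-43236) = (1/(-437*39 + 17795) - 23518)/(112 - 22585) - 1*(-43236) = (1/(-17043 + 17795) - 23518)/(-22473) + 43236 = (1/752 - 23518)*(-1/22473) + 43236 = -17685535/752*(-1/22473) + 43236 = 17685535/16899696 + 43236 = 730692941791/16899696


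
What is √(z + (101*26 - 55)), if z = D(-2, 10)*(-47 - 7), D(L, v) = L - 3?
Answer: √2841 ≈ 53.301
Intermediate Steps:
D(L, v) = -3 + L
z = 270 (z = (-3 - 2)*(-47 - 7) = -5*(-54) = 270)
√(z + (101*26 - 55)) = √(270 + (101*26 - 55)) = √(270 + (2626 - 55)) = √(270 + 2571) = √2841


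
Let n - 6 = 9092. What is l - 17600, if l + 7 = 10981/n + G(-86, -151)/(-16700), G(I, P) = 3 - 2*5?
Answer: -1337482134907/75968300 ≈ -17606.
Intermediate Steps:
n = 9098 (n = 6 + 9092 = 9098)
G(I, P) = -7 (G(I, P) = 3 - 10 = -7)
l = -440054907/75968300 (l = -7 + (10981/9098 - 7/(-16700)) = -7 + (10981*(1/9098) - 7*(-1/16700)) = -7 + (10981/9098 + 7/16700) = -7 + 91723193/75968300 = -440054907/75968300 ≈ -5.7926)
l - 17600 = -440054907/75968300 - 17600 = -1337482134907/75968300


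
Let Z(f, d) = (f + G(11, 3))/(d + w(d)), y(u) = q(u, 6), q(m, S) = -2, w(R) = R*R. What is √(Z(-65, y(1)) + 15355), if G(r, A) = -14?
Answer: √61262/2 ≈ 123.76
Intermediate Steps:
w(R) = R²
y(u) = -2
Z(f, d) = (-14 + f)/(d + d²) (Z(f, d) = (f - 14)/(d + d²) = (-14 + f)/(d + d²))
√(Z(-65, y(1)) + 15355) = √((-14 - 65)/((-2)*(1 - 2)) + 15355) = √(-½*(-79)/(-1) + 15355) = √(-½*(-1)*(-79) + 15355) = √(-79/2 + 15355) = √(30631/2) = √61262/2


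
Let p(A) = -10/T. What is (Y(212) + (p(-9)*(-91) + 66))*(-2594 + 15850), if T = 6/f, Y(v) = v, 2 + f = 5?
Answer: 9716648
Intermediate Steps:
f = 3 (f = -2 + 5 = 3)
T = 2 (T = 6/3 = 6*(⅓) = 2)
p(A) = -5 (p(A) = -10/2 = -10*½ = -5)
(Y(212) + (p(-9)*(-91) + 66))*(-2594 + 15850) = (212 + (-5*(-91) + 66))*(-2594 + 15850) = (212 + (455 + 66))*13256 = (212 + 521)*13256 = 733*13256 = 9716648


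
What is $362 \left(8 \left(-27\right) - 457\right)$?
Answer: $-243626$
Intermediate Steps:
$362 \left(8 \left(-27\right) - 457\right) = 362 \left(-216 - 457\right) = 362 \left(-673\right) = -243626$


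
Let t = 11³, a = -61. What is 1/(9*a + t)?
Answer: 1/782 ≈ 0.0012788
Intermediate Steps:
t = 1331
1/(9*a + t) = 1/(9*(-61) + 1331) = 1/(-549 + 1331) = 1/782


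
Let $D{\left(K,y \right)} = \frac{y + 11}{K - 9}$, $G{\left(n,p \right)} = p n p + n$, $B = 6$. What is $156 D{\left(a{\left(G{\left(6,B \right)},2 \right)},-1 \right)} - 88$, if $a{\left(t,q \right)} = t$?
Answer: $- \frac{5728}{71} \approx -80.676$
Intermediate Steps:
$G{\left(n,p \right)} = n + n p^{2}$ ($G{\left(n,p \right)} = n p p + n = n p^{2} + n = n + n p^{2}$)
$D{\left(K,y \right)} = \frac{11 + y}{-9 + K}$
$156 D{\left(a{\left(G{\left(6,B \right)},2 \right)},-1 \right)} - 88 = 156 \frac{11 - 1}{-9 + 6 \left(1 + 6^{2}\right)} - 88 = 156 \frac{1}{-9 + 6 \left(1 + 36\right)} 10 - 88 = 156 \frac{1}{-9 + 6 \cdot 37} \cdot 10 - 88 = 156 \frac{1}{-9 + 222} \cdot 10 - 88 = 156 \cdot \frac{1}{213} \cdot 10 - 88 = 156 \cdot \frac{10}{213} - 88 = \frac{520}{71} - 88 = - \frac{5728}{71}$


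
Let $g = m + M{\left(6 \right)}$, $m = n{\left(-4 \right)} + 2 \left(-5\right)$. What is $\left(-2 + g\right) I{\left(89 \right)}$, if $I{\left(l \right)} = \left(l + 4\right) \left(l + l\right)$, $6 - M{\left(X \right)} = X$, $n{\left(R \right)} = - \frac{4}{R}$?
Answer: $-182094$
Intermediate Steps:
$m = -9$ ($m = - \frac{4}{-4} + 2 \left(-5\right) = \left(-4\right) \left(- \frac{1}{4}\right) - 10 = 1 - 10 = -9$)
$M{\left(X \right)} = 6 - X$
$I{\left(l \right)} = 2 l \left(4 + l\right)$ ($I{\left(l \right)} = \left(4 + l\right) 2 l = 2 l \left(4 + l\right)$)
$g = -9$ ($g = -9 + \left(6 - 6\right) = -9 + 0 = -9$)
$\left(-2 + g\right) I{\left(89 \right)} = \left(-2 - 9\right) 2 \cdot 89 \left(4 + 89\right) = - 11 \cdot 2 \cdot 89 \cdot 93 = \left(-11\right) 16554 = -182094$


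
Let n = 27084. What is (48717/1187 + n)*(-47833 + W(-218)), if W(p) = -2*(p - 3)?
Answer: -1525868168175/1187 ≈ -1.2855e+9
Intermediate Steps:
W(p) = 6 - 2*p (W(p) = -2*(-3 + p) = 6 - 2*p)
(48717/1187 + n)*(-47833 + W(-218)) = (48717/1187 + 27084)*(-47833 + (6 - 2*(-218))) = (48717*(1/1187) + 27084)*(-47833 + (6 + 436)) = (48717/1187 + 27084)*(-47833 + 442) = (32197425/1187)*(-47391) = -1525868168175/1187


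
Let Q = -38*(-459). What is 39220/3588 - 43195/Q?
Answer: 44090965/5215158 ≈ 8.4544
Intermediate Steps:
Q = 17442
39220/3588 - 43195/Q = 39220/3588 - 43195/17442 = 39220*(1/3588) - 43195*1/17442 = 9805/897 - 43195/17442 = 44090965/5215158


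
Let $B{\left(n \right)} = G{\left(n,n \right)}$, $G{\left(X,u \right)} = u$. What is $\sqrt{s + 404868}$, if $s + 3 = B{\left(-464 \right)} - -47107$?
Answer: $2 \sqrt{112877} \approx 671.94$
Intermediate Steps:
$B{\left(n \right)} = n$
$s = 46640$ ($s = -3 - -46643 = -3 + \left(-464 + 47107\right) = -3 + 46643 = 46640$)
$\sqrt{s + 404868} = \sqrt{46640 + 404868} = \sqrt{451508} = 2 \sqrt{112877}$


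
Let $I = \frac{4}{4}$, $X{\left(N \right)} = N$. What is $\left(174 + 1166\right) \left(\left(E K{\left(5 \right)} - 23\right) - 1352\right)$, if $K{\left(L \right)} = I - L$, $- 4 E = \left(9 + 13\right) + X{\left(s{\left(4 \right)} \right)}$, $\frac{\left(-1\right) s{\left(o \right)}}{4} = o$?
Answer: $-1834460$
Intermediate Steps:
$s{\left(o \right)} = - 4 o$
$I = 1$ ($I = 4 \cdot \frac{1}{4} = 1$)
$E = - \frac{3}{2}$ ($E = - \frac{\left(9 + 13\right) - 16}{4} = - \frac{22 - 16}{4} = \left(- \frac{1}{4}\right) 6 = - \frac{3}{2} \approx -1.5$)
$K{\left(L \right)} = 1 - L$
$\left(174 + 1166\right) \left(\left(E K{\left(5 \right)} - 23\right) - 1352\right) = \left(174 + 1166\right) \left(\left(- \frac{3 \left(1 - 5\right)}{2} - 23\right) - 1352\right) = 1340 \left(\left(- \frac{3 \left(1 - 5\right)}{2} - 23\right) - 1352\right) = 1340 \left(\left(\left(- \frac{3}{2}\right) \left(-4\right) - 23\right) - 1352\right) = 1340 \left(\left(6 - 23\right) - 1352\right) = 1340 \left(-17 - 1352\right) = 1340 \left(-1369\right) = -1834460$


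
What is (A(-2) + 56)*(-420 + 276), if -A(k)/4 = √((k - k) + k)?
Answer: -8064 + 576*I*√2 ≈ -8064.0 + 814.59*I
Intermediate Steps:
A(k) = -4*√k (A(k) = -4*√((k - k) + k) = -4*√(0 + k) = -4*√k)
(A(-2) + 56)*(-420 + 276) = (-4*I*√2 + 56)*(-420 + 276) = (-4*I*√2 + 56)*(-144) = (56 - 4*I*√2)*(-144) = -8064 + 576*I*√2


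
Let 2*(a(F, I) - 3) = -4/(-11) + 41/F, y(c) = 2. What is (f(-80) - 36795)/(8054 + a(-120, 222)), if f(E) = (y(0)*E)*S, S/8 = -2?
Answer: -90380400/21270509 ≈ -4.2491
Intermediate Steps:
S = -16 (S = 8*(-2) = -16)
f(E) = -32*E (f(E) = (2*E)*(-16) = -32*E)
a(F, I) = 35/11 + 41/(2*F) (a(F, I) = 3 + (-4/(-11) + 41/F)/2 = 3 + (-4*(-1/11) + 41/F)/2 = 3 + (4/11 + 41/F)/2 = 3 + (2/11 + 41/(2*F)) = 35/11 + 41/(2*F))
(f(-80) - 36795)/(8054 + a(-120, 222)) = (-32*(-80) - 36795)/(8054 + (1/22)*(451 + 70*(-120))/(-120)) = (2560 - 36795)/(8054 + (1/22)*(-1/120)*(451 - 8400)) = -34235/(8054 + (1/22)*(-1/120)*(-7949)) = -34235/(8054 + 7949/2640) = -34235/21270509/2640 = -34235*2640/21270509 = -90380400/21270509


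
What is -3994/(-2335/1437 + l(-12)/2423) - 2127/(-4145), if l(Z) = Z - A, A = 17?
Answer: 28827309261318/11811960905 ≈ 2440.5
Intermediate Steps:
l(Z) = -17 + Z (l(Z) = Z - 1*17 = Z - 17 = -17 + Z)
-3994/(-2335/1437 + l(-12)/2423) - 2127/(-4145) = -3994/(-2335/1437 + (-17 - 12)/2423) - 2127/(-4145) = -3994/(-2335*1/1437 - 29*1/2423) - 2127*(-1/4145) = -3994/(-2335/1437 - 29/2423) + 2127/4145 = -3994/(-5699378/3481851) + 2127/4145 = -3994*(-3481851/5699378) + 2127/4145 = 6953256447/2849689 + 2127/4145 = 28827309261318/11811960905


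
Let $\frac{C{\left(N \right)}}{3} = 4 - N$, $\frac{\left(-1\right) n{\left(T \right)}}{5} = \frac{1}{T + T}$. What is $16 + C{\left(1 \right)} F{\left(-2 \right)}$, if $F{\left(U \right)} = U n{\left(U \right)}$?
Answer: $- \frac{13}{2} \approx -6.5$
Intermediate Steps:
$n{\left(T \right)} = - \frac{5}{2 T}$ ($n{\left(T \right)} = - \frac{5}{T + T} = - \frac{5}{2 T}$)
$C{\left(N \right)} = 12 - 3 N$ ($C{\left(N \right)} = 3 \left(4 - N\right) = 12 - 3 N$)
$F{\left(U \right)} = - \frac{5}{2}$ ($F{\left(U \right)} = U \left(- \frac{5}{2 U}\right) = - \frac{5}{2}$)
$16 + C{\left(1 \right)} F{\left(-2 \right)} = 16 + \left(12 - 3\right) \left(- \frac{5}{2}\right) = 16 + 9 \left(- \frac{5}{2}\right) = 16 - \frac{45}{2} = - \frac{13}{2}$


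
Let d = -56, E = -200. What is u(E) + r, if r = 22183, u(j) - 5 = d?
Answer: 22132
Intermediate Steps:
u(j) = -51 (u(j) = 5 - 56 = -51)
u(E) + r = -51 + 22183 = 22132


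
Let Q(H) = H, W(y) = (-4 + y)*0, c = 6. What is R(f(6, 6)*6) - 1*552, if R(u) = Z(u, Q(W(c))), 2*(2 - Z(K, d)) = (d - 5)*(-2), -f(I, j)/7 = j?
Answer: -555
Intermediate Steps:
f(I, j) = -7*j
W(y) = 0
Z(K, d) = -3 + d (Z(K, d) = 2 - (d - 5)*(-2)/2 = 2 - (-5 + d)*(-2)/2 = 2 - (10 - 2*d)/2 = 2 + (-5 + d) = -3 + d)
R(u) = -3 (R(u) = -3 + 0 = -3)
R(f(6, 6)*6) - 1*552 = -3 - 1*552 = -3 - 552 = -555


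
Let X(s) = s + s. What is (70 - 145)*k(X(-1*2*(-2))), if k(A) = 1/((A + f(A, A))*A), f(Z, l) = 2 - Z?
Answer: -75/16 ≈ -4.6875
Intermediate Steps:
X(s) = 2*s
k(A) = 1/(2*A) (k(A) = 1/((A + (2 - A))*A) = 1/(2*A))
(70 - 145)*k(X(-1*2*(-2))) = (70 - 145)*(1/(2*((2*(-1*2*(-2)))))) = -75/(2*(2*(-2*(-2)))) = -75/(2*(2*4)) = -75/(2*8) = -75*1/16 = -75/16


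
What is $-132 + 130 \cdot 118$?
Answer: $15208$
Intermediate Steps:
$-132 + 130 \cdot 118 = -132 + 15340 = 15208$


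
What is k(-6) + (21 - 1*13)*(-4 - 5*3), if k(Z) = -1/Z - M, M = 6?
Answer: -947/6 ≈ -157.83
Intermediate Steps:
k(Z) = -6 - 1/Z (k(Z) = -1/Z - 1*6 = -1/Z - 6 = -6 - 1/Z)
k(-6) + (21 - 1*13)*(-4 - 5*3) = (-6 - 1/(-6)) + (21 - 1*13)*(-4 - 5*3) = (-6 - 1*(-⅙)) + (21 - 13)*(-4 - 15) = (-6 + ⅙) + 8*(-19) = -35/6 - 152 = -947/6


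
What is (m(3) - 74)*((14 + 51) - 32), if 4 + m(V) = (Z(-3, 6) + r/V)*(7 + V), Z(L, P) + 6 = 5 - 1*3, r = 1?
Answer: -3784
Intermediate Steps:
Z(L, P) = -4 (Z(L, P) = -6 + (5 - 1*3) = -6 + (5 - 3) = -6 + 2 = -4)
m(V) = -4 + (-4 + 1/V)*(7 + V)
(m(3) - 74)*((14 + 51) - 32) = ((-31 - 4*3 + 7/3) - 74)*((14 + 51) - 32) = ((-31 - 12 + 7*(1/3)) - 74)*(65 - 32) = ((-31 - 12 + 7/3) - 74)*33 = (-122/3 - 74)*33 = -344/3*33 = -3784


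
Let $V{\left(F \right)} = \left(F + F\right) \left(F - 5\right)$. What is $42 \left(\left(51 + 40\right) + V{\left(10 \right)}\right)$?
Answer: $8022$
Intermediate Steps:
$V{\left(F \right)} = 2 F \left(-5 + F\right)$
$42 \left(\left(51 + 40\right) + V{\left(10 \right)}\right) = 42 \left(\left(51 + 40\right) + 2 \cdot 10 \left(-5 + 10\right)\right) = 42 \left(91 + 2 \cdot 10 \cdot 5\right) = 42 \left(91 + 100\right) = 42 \cdot 191 = 8022$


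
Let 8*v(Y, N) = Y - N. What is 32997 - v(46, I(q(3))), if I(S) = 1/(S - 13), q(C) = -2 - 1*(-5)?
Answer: 2639299/80 ≈ 32991.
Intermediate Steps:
q(C) = 3 (q(C) = -2 + 5 = 3)
I(S) = 1/(-13 + S)
v(Y, N) = -N/8 + Y/8 (v(Y, N) = (Y - N)/8 = -N/8 + Y/8)
32997 - v(46, I(q(3))) = 32997 - (-1/(8*(-13 + 3)) + (1/8)*46) = 32997 - (-1/8/(-10) + 23/4) = 32997 - (-1/8*(-1/10) + 23/4) = 32997 - (1/80 + 23/4) = 32997 - 1*461/80 = 32997 - 461/80 = 2639299/80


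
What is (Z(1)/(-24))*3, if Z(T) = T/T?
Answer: -⅛ ≈ -0.12500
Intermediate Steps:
Z(T) = 1
(Z(1)/(-24))*3 = (1/(-24))*3 = -1/24*1*3 = -1/24*3 = -⅛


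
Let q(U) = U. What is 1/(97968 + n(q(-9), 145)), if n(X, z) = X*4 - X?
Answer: 1/97941 ≈ 1.0210e-5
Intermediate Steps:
n(X, z) = 3*X (n(X, z) = 4*X - X = 3*X)
1/(97968 + n(q(-9), 145)) = 1/(97968 + 3*(-9)) = 1/(97968 - 27) = 1/97941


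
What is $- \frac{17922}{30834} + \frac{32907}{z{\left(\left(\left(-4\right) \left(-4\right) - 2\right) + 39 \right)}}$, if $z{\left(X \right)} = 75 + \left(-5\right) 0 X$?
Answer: $\frac{56295016}{128475} \approx 438.18$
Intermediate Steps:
$z{\left(X \right)} = 75$ ($z{\left(X \right)} = 75 + 0 X = 75 + 0 = 75$)
$- \frac{17922}{30834} + \frac{32907}{z{\left(\left(\left(-4\right) \left(-4\right) - 2\right) + 39 \right)}} = - \frac{17922}{30834} + \frac{32907}{75} = \left(-17922\right) \frac{1}{30834} + 32907 \cdot \frac{1}{75} = - \frac{2987}{5139} + \frac{10969}{25} = \frac{56295016}{128475}$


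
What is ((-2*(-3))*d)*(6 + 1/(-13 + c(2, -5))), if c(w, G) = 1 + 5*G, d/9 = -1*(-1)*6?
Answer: 71604/37 ≈ 1935.2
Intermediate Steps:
d = 54 (d = 9*(-1*(-1)*6) = 9*(1*6) = 9*6 = 54)
((-2*(-3))*d)*(6 + 1/(-13 + c(2, -5))) = (-2*(-3)*54)*(6 + 1/(-13 + (1 + 5*(-5)))) = (6*54)*(6 + 1/(-13 + (1 - 25))) = 324*(6 + 1/(-13 - 24)) = 324*(6 + 1/(-37)) = 324*(6 - 1/37) = 324*(221/37) = 71604/37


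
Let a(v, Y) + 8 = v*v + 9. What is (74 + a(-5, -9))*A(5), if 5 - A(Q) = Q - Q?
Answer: 500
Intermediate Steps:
a(v, Y) = 1 + v² (a(v, Y) = -8 + (v*v + 9) = -8 + (v² + 9) = -8 + (9 + v²) = 1 + v²)
A(Q) = 5 (A(Q) = 5 - (Q - Q) = 5 - 1*0 = 5 + 0 = 5)
(74 + a(-5, -9))*A(5) = (74 + (1 + (-5)²))*5 = (74 + (1 + 25))*5 = (74 + 26)*5 = 100*5 = 500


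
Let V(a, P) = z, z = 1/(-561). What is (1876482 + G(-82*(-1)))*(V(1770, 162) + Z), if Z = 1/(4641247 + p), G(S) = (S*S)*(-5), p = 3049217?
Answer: -2361905003731/719058384 ≈ -3284.7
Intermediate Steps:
z = -1/561 ≈ -0.0017825
V(a, P) = -1/561
G(S) = -5*S² (G(S) = S²*(-5) = -5*S²)
Z = 1/7690464 (Z = 1/(4641247 + 3049217) = 1/7690464 ≈ 1.3003e-7)
(1876482 + G(-82*(-1)))*(V(1770, 162) + Z) = (1876482 - 5*(-82*(-1))²)*(-1/561 + 1/7690464) = (1876482 - 5*82²)*(-2563301/1438116768) = (1876482 - 5*6724)*(-2563301/1438116768) = (1876482 - 33620)*(-2563301/1438116768) = 1842862*(-2563301/1438116768) = -2361905003731/719058384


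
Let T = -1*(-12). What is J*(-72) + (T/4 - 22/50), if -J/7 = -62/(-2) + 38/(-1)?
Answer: -88136/25 ≈ -3525.4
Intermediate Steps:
J = 49 (J = -7*(-62/(-2) + 38/(-1)) = -7*(-62*(-1/2) + 38*(-1)) = -7*(31 - 38) = -7*(-7) = 49)
T = 12
J*(-72) + (T/4 - 22/50) = 49*(-72) + (12/4 - 22/50) = -3528 + (12*(1/4) - 22*1/50) = -3528 + (3 - 11/25) = -3528 + 64/25 = -88136/25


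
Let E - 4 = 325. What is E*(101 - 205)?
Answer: -34216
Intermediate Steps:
E = 329 (E = 4 + 325 = 329)
E*(101 - 205) = 329*(101 - 205) = 329*(-104) = -34216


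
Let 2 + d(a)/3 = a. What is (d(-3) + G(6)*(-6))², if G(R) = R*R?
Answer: 53361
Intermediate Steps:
G(R) = R²
d(a) = -6 + 3*a
(d(-3) + G(6)*(-6))² = ((-6 + 3*(-3)) + 6²*(-6))² = ((-6 - 9) + 36*(-6))² = (-15 - 216)² = (-231)² = 53361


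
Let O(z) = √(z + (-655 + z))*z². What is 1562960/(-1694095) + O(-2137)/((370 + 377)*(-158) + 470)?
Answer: -312592/338819 - 4566769*I*√4929/117556 ≈ -0.92259 - 2727.4*I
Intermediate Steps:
O(z) = z²*√(-655 + 2*z) (O(z) = √(-655 + 2*z)*z² = z²*√(-655 + 2*z))
1562960/(-1694095) + O(-2137)/((370 + 377)*(-158) + 470) = 1562960/(-1694095) + ((-2137)²*√(-655 + 2*(-2137)))/((370 + 377)*(-158) + 470) = 1562960*(-1/1694095) + (4566769*√(-655 - 4274))/(747*(-158) + 470) = -312592/338819 + (4566769*√(-4929))/(-118026 + 470) = -312592/338819 + (4566769*(I*√4929))/(-117556) = -312592/338819 + (4566769*I*√4929)*(-1/117556) = -312592/338819 - 4566769*I*√4929/117556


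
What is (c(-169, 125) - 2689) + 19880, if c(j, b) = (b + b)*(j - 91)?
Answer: -47809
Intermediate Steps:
c(j, b) = 2*b*(-91 + j) (c(j, b) = (2*b)*(-91 + j) = 2*b*(-91 + j))
(c(-169, 125) - 2689) + 19880 = (2*125*(-91 - 169) - 2689) + 19880 = (2*125*(-260) - 2689) + 19880 = (-65000 - 2689) + 19880 = -67689 + 19880 = -47809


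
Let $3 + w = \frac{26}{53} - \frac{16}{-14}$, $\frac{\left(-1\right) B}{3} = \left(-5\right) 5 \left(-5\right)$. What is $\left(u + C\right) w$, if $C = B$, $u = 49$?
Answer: $\frac{165282}{371} \approx 445.5$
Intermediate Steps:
$B = -375$ ($B = - 3 \left(-5\right) 5 \left(-5\right) = - 3 \left(\left(-25\right) \left(-5\right)\right) = \left(-3\right) 125 = -375$)
$w = - \frac{507}{371}$ ($w = -3 + \left(\frac{26}{53} - \frac{16}{-14}\right) = -3 + \left(26 \cdot \frac{1}{53} - - \frac{8}{7}\right) = -3 + \left(\frac{26}{53} + \frac{8}{7}\right) = -3 + \frac{606}{371} = - \frac{507}{371} \approx -1.3666$)
$C = -375$
$\left(u + C\right) w = \left(49 - 375\right) \left(- \frac{507}{371}\right) = \left(-326\right) \left(- \frac{507}{371}\right) = \frac{165282}{371}$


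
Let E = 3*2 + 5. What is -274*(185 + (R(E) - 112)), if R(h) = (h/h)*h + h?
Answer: -26030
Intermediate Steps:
E = 11 (E = 6 + 5 = 11)
R(h) = 2*h (R(h) = 1*h + h = h + h = 2*h)
-274*(185 + (R(E) - 112)) = -274*(185 + (2*11 - 112)) = -274*(185 + (22 - 112)) = -274*(185 - 90) = -274*95 = -26030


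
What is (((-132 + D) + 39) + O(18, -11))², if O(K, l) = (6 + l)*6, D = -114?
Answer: 56169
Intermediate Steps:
O(K, l) = 36 + 6*l
(((-132 + D) + 39) + O(18, -11))² = (((-132 - 114) + 39) + (36 + 6*(-11)))² = ((-246 + 39) + (36 - 66))² = (-207 - 30)² = (-237)² = 56169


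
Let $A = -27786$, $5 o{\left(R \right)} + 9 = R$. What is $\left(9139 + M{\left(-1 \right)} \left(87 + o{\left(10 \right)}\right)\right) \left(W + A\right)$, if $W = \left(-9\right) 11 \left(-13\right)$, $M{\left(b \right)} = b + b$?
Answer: $- \frac{1187764677}{5} \approx -2.3755 \cdot 10^{8}$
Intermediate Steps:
$o{\left(R \right)} = - \frac{9}{5} + \frac{R}{5}$
$M{\left(b \right)} = 2 b$
$W = 1287$ ($W = \left(-99\right) \left(-13\right) = 1287$)
$\left(9139 + M{\left(-1 \right)} \left(87 + o{\left(10 \right)}\right)\right) \left(W + A\right) = \left(9139 + 2 \left(-1\right) \left(87 + \left(- \frac{9}{5} + \frac{1}{5} \cdot 10\right)\right)\right) \left(1287 - 27786\right) = \left(9139 - 2 \left(87 + \left(- \frac{9}{5} + 2\right)\right)\right) \left(-26499\right) = \left(9139 - 2 \left(87 + \frac{1}{5}\right)\right) \left(-26499\right) = \left(9139 - \frac{872}{5}\right) \left(-26499\right) = \frac{44823}{5} \left(-26499\right) = - \frac{1187764677}{5}$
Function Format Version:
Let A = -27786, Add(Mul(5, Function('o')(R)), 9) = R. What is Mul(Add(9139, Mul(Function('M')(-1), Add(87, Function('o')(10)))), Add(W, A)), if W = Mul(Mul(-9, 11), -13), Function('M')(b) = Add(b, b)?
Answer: Rational(-1187764677, 5) ≈ -2.3755e+8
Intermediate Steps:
Function('o')(R) = Add(Rational(-9, 5), Mul(Rational(1, 5), R))
Function('M')(b) = Mul(2, b)
W = 1287 (W = Mul(-99, -13) = 1287)
Mul(Add(9139, Mul(Function('M')(-1), Add(87, Function('o')(10)))), Add(W, A)) = Mul(Add(9139, Mul(Mul(2, -1), Add(87, Add(Rational(-9, 5), Mul(Rational(1, 5), 10))))), Add(1287, -27786)) = Mul(Add(9139, Mul(-2, Add(87, Add(Rational(-9, 5), 2)))), -26499) = Mul(Add(9139, Mul(-2, Add(87, Rational(1, 5)))), -26499) = Mul(Add(9139, Mul(-2, Rational(436, 5))), -26499) = Mul(Add(9139, Rational(-872, 5)), -26499) = Mul(Rational(44823, 5), -26499) = Rational(-1187764677, 5)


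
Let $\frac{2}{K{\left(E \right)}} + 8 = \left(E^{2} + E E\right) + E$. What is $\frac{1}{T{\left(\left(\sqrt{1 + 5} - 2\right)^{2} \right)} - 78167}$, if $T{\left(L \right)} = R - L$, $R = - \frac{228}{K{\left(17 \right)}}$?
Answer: $- \frac{48365}{7017519643} - \frac{4 \sqrt{6}}{21052558929} \approx -6.8925 \cdot 10^{-6}$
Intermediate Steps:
$K{\left(E \right)} = \frac{2}{-8 + E + 2 E^{2}}$ ($K{\left(E \right)} = \frac{2}{-8 + \left(\left(E^{2} + E E\right) + E\right)} = \frac{2}{-8 + \left(\left(E^{2} + E^{2}\right) + E\right)} = \frac{2}{-8 + \left(2 E^{2} + E\right)} = \frac{2}{-8 + \left(E + 2 E^{2}\right)} = \frac{2}{-8 + E + 2 E^{2}}$)
$R = -66918$ ($R = - \frac{228}{2 \frac{1}{-8 + 17 + 2 \cdot 17^{2}}} = - \frac{228}{2 \frac{1}{-8 + 17 + 2 \cdot 289}} = - \frac{228}{2 \frac{1}{-8 + 17 + 578}} = - \frac{228}{2 \cdot \frac{1}{587}} = - \frac{228}{\frac{2}{587}} = \left(-228\right) \frac{587}{2} = -66918$)
$T{\left(L \right)} = -66918 - L$
$\frac{1}{T{\left(\left(\sqrt{1 + 5} - 2\right)^{2} \right)} - 78167} = \frac{1}{\left(-66918 - \left(\sqrt{1 + 5} - 2\right)^{2}\right) - 78167} = \frac{1}{\left(-66918 - \left(\sqrt{6} - 2\right)^{2}\right) - 78167} = \frac{1}{\left(-66918 - \left(-2 + \sqrt{6}\right)^{2}\right) - 78167} = \frac{1}{-145085 - \left(-2 + \sqrt{6}\right)^{2}}$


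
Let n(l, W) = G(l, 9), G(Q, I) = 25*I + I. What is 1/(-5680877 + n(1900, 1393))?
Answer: -1/5680643 ≈ -1.7604e-7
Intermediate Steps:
G(Q, I) = 26*I
n(l, W) = 234 (n(l, W) = 26*9 = 234)
1/(-5680877 + n(1900, 1393)) = 1/(-5680877 + 234) = 1/(-5680643) = -1/5680643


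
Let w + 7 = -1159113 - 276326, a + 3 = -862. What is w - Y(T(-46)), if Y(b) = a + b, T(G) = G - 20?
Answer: -1434515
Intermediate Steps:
a = -865 (a = -3 - 862 = -865)
T(G) = -20 + G
Y(b) = -865 + b
w = -1435446 (w = -7 + (-1159113 - 276326) = -7 - 1435439 = -1435446)
w - Y(T(-46)) = -1435446 - (-865 + (-20 - 46)) = -1435446 - (-865 - 66) = -1435446 - 1*(-931) = -1435446 + 931 = -1434515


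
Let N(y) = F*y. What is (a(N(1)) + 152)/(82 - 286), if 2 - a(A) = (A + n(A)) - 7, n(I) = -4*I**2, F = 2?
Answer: -175/204 ≈ -0.85784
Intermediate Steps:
N(y) = 2*y
a(A) = 9 - A + 4*A**2 (a(A) = 2 - ((A - 4*A**2) - 7) = 2 - (-7 + A - 4*A**2) = 2 + (7 - A + 4*A**2) = 9 - A + 4*A**2)
(a(N(1)) + 152)/(82 - 286) = ((9 - 2 + 4*(2*1)**2) + 152)/(82 - 286) = ((9 - 1*2 + 4*2**2) + 152)/(-204) = ((9 - 2 + 4*4) + 152)*(-1/204) = ((9 - 2 + 16) + 152)*(-1/204) = (23 + 152)*(-1/204) = 175*(-1/204) = -175/204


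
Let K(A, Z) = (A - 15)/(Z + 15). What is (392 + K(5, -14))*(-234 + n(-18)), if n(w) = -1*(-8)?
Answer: -86332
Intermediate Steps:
K(A, Z) = (-15 + A)/(15 + Z)
n(w) = 8
(392 + K(5, -14))*(-234 + n(-18)) = (392 + (-15 + 5)/(15 - 14))*(-234 + 8) = (392 - 10/1)*(-226) = (392 + 1*(-10))*(-226) = (392 - 10)*(-226) = 382*(-226) = -86332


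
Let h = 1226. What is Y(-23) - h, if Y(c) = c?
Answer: -1249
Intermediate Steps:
Y(-23) - h = -23 - 1*1226 = -23 - 1226 = -1249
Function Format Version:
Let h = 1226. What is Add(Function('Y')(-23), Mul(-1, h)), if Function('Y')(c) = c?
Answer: -1249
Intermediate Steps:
Add(Function('Y')(-23), Mul(-1, h)) = Add(-23, Mul(-1, 1226)) = Add(-23, -1226) = -1249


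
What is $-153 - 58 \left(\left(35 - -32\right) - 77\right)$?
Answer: $427$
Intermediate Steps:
$-153 - 58 \left(\left(35 - -32\right) - 77\right) = -153 - 58 \left(\left(35 + 32\right) - 77\right) = -153 - 58 \left(67 - 77\right) = -153 - -580 = -153 + 580 = 427$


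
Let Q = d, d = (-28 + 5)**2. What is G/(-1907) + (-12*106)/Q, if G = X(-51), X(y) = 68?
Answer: -2461676/1008803 ≈ -2.4402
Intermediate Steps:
d = 529 (d = (-23)**2 = 529)
Q = 529
G = 68
G/(-1907) + (-12*106)/Q = 68/(-1907) - 12*106/529 = 68*(-1/1907) - 1272*1/529 = -68/1907 - 1272/529 = -2461676/1008803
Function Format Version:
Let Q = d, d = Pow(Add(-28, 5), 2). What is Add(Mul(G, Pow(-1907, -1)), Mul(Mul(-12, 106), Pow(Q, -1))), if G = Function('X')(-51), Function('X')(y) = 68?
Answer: Rational(-2461676, 1008803) ≈ -2.4402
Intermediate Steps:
d = 529 (d = Pow(-23, 2) = 529)
Q = 529
G = 68
Add(Mul(G, Pow(-1907, -1)), Mul(Mul(-12, 106), Pow(Q, -1))) = Add(Mul(68, Pow(-1907, -1)), Mul(Mul(-12, 106), Pow(529, -1))) = Add(Mul(68, Rational(-1, 1907)), Mul(-1272, Rational(1, 529))) = Add(Rational(-68, 1907), Rational(-1272, 529)) = Rational(-2461676, 1008803)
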